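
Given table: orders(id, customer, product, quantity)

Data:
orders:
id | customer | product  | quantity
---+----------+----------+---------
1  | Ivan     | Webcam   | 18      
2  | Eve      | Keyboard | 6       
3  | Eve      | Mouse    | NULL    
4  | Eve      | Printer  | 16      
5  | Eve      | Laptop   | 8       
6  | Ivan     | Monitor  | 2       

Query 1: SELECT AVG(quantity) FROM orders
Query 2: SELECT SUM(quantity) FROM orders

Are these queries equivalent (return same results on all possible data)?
No, not equivalent

Query 1 returns: [(10.0,)]
Query 2 returns: [(50,)]

Reason: AVG vs SUM give different aggregate values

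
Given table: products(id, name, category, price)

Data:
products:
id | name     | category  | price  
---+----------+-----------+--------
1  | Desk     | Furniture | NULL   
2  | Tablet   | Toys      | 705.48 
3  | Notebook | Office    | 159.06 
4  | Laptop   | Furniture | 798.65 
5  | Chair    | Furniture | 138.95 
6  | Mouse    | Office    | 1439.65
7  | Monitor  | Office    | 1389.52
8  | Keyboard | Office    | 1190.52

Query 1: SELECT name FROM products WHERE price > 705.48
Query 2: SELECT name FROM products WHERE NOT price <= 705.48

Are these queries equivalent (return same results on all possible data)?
Yes, equivalent

Both queries return: [('Keyboard',), ('Laptop',), ('Monitor',), ('Mouse',)]

Reason: Both filter price > 705.48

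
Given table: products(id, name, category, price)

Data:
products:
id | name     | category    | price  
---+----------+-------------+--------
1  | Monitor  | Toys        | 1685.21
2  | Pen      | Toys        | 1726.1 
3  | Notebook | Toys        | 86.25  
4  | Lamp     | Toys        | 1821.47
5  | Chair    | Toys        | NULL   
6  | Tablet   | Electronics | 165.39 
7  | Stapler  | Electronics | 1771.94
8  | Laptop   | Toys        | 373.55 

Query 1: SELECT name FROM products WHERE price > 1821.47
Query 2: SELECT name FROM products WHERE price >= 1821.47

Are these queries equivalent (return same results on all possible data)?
No, not equivalent

Query 1 returns: []
Query 2 returns: [('Lamp',)]

Reason: > vs >= gives different results when price = 1821.47 exists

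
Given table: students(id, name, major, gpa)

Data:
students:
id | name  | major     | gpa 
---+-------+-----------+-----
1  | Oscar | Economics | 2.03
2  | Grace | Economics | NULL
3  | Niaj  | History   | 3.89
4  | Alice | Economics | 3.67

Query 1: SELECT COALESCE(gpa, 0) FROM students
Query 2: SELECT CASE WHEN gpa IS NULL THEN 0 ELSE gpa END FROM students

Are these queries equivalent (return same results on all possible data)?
Yes, equivalent

Both queries return: [(0,), (2.03,), (3.67,), (3.89,)]

Reason: COALESCE vs CASE for NULL handling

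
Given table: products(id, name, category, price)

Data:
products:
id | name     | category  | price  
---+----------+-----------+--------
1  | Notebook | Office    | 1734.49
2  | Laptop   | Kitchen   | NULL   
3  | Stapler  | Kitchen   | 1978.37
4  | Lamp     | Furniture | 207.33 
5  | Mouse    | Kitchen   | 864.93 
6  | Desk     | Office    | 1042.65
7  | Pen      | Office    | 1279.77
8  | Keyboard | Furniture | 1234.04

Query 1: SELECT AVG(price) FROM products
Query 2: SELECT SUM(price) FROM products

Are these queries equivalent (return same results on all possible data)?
No, not equivalent

Query 1 returns: [(1191.6542857142856,)]
Query 2 returns: [(8341.58,)]

Reason: AVG vs SUM give different aggregate values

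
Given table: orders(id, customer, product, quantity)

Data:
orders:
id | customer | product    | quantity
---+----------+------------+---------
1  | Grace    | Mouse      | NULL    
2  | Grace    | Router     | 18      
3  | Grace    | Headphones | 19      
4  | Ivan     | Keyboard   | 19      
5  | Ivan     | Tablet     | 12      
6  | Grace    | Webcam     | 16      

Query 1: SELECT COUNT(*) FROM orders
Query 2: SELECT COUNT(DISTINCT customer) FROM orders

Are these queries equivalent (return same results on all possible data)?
No, not equivalent

Query 1 returns: [(6,)]
Query 2 returns: [(2,)]

Reason: COUNT(*) counts rows, COUNT(DISTINCT customer) counts unique customers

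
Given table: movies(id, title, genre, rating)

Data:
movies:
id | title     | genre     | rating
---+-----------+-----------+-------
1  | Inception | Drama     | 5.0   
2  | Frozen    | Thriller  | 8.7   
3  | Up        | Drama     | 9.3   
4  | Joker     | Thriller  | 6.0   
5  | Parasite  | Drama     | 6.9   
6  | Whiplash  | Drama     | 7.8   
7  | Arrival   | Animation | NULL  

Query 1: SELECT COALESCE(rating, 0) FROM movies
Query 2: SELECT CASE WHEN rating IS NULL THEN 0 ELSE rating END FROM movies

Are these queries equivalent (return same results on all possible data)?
Yes, equivalent

Both queries return: [(0,), (5.0,), (6.0,), (6.9,), (7.8,), (8.7,), (9.3,)]

Reason: COALESCE vs CASE for NULL handling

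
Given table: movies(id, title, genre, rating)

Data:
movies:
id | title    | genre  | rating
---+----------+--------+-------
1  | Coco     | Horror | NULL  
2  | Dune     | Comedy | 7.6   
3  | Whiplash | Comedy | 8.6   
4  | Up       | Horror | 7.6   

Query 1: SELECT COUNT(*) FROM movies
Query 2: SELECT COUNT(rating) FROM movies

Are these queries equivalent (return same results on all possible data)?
No, not equivalent

Query 1 returns: [(4,)]
Query 2 returns: [(3,)]

Reason: COUNT(*) includes NULLs, COUNT(column) excludes them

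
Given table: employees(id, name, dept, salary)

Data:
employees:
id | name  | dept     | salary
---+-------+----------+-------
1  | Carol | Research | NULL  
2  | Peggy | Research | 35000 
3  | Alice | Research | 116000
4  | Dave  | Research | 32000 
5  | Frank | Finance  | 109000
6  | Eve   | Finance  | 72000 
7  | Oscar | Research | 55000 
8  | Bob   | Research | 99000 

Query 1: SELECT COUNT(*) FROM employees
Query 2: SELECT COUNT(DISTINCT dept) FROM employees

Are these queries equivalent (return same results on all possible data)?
No, not equivalent

Query 1 returns: [(8,)]
Query 2 returns: [(2,)]

Reason: COUNT(*) counts rows, COUNT(DISTINCT dept) counts unique depts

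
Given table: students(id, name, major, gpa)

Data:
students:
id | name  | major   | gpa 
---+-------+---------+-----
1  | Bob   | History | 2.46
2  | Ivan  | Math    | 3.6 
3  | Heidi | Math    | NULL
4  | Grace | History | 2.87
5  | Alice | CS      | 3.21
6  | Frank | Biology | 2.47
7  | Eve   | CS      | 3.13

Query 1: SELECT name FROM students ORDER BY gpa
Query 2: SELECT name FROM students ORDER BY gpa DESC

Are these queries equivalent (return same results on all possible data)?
No, not equivalent

Query 1 returns: [('Heidi',), ('Bob',), ('Frank',), ('Grace',), ('Eve',), ('Alice',), ('Ivan',)]
Query 2 returns: [('Ivan',), ('Alice',), ('Eve',), ('Grace',), ('Frank',), ('Bob',), ('Heidi',)]

Reason: ASC vs DESC gives opposite ordering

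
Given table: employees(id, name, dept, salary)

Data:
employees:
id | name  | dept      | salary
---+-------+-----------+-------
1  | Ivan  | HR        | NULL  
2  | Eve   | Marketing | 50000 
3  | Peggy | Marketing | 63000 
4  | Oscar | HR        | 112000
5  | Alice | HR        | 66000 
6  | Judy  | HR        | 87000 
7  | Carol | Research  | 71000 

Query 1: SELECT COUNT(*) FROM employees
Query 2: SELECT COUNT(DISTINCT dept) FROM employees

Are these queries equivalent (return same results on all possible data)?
No, not equivalent

Query 1 returns: [(7,)]
Query 2 returns: [(3,)]

Reason: COUNT(*) counts rows, COUNT(DISTINCT dept) counts unique depts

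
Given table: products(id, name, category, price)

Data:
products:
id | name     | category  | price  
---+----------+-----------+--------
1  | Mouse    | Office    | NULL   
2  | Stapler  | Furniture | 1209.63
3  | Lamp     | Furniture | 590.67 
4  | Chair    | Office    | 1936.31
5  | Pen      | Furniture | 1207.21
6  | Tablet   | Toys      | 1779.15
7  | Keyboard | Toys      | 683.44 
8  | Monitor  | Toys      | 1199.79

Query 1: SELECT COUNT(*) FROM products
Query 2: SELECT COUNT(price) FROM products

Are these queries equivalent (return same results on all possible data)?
No, not equivalent

Query 1 returns: [(8,)]
Query 2 returns: [(7,)]

Reason: COUNT(*) includes NULLs, COUNT(column) excludes them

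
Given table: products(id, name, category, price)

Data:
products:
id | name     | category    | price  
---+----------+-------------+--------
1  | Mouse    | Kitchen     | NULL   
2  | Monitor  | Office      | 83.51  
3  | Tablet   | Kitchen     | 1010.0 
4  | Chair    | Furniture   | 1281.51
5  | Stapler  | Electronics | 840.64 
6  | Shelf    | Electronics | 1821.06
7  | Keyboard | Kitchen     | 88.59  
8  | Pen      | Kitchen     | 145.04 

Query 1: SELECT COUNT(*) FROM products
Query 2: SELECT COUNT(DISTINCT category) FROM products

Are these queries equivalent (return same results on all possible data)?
No, not equivalent

Query 1 returns: [(8,)]
Query 2 returns: [(4,)]

Reason: COUNT(*) counts rows, COUNT(DISTINCT category) counts unique categorys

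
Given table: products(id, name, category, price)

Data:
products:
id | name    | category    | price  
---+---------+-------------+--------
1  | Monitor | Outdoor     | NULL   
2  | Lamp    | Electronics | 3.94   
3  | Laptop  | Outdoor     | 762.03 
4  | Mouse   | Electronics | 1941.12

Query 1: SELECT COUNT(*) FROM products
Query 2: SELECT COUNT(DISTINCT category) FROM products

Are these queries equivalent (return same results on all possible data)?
No, not equivalent

Query 1 returns: [(4,)]
Query 2 returns: [(2,)]

Reason: COUNT(*) counts rows, COUNT(DISTINCT category) counts unique categorys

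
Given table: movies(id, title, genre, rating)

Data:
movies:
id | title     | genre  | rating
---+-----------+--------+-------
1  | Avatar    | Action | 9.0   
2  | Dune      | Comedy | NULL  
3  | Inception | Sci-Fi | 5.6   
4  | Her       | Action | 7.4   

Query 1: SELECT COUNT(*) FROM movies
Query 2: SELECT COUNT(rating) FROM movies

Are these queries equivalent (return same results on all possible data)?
No, not equivalent

Query 1 returns: [(4,)]
Query 2 returns: [(3,)]

Reason: COUNT(*) includes NULLs, COUNT(column) excludes them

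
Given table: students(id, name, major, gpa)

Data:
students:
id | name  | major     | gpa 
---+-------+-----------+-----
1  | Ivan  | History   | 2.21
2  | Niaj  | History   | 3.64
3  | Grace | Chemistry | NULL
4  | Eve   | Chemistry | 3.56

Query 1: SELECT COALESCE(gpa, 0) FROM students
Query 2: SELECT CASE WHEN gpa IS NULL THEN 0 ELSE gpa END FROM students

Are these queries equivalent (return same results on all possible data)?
Yes, equivalent

Both queries return: [(0,), (2.21,), (3.56,), (3.64,)]

Reason: COALESCE vs CASE for NULL handling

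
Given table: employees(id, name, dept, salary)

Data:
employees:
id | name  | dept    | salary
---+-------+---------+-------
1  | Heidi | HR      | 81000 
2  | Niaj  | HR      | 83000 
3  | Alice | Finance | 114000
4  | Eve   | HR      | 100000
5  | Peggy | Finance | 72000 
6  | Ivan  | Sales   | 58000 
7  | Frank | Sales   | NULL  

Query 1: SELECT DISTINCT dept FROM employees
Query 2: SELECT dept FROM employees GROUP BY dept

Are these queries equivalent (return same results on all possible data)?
Yes, equivalent

Both queries return: [('Finance',), ('HR',), ('Sales',)]

Reason: Both get unique depts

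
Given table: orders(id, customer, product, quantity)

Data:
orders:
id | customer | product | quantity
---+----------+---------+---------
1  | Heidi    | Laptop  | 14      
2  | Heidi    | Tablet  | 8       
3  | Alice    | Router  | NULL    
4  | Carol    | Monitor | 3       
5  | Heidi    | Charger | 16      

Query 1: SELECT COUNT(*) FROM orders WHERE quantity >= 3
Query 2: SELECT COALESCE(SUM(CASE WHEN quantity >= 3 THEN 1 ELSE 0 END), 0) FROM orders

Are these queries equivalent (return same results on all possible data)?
Yes, equivalent

Both queries return: [(4,)]

Reason: COUNT with WHERE vs conditional SUM (COALESCE handles empty-table NULL)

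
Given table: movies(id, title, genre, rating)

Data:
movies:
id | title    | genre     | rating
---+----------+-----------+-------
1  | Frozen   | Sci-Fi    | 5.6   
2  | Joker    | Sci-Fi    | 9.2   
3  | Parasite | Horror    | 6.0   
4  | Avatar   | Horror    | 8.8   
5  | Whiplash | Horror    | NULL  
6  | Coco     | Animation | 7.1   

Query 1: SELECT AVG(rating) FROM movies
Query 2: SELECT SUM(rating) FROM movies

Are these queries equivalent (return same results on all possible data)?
No, not equivalent

Query 1 returns: [(7.340000000000001,)]
Query 2 returns: [(36.7,)]

Reason: AVG vs SUM give different aggregate values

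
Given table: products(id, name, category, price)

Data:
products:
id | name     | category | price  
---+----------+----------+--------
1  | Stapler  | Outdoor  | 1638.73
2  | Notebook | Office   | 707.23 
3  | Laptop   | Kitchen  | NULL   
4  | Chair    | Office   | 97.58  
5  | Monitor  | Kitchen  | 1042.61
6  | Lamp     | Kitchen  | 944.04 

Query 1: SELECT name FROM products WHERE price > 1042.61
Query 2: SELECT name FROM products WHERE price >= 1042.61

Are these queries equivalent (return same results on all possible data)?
No, not equivalent

Query 1 returns: [('Stapler',)]
Query 2 returns: [('Stapler',), ('Monitor',)]

Reason: > vs >= gives different results when price = 1042.61 exists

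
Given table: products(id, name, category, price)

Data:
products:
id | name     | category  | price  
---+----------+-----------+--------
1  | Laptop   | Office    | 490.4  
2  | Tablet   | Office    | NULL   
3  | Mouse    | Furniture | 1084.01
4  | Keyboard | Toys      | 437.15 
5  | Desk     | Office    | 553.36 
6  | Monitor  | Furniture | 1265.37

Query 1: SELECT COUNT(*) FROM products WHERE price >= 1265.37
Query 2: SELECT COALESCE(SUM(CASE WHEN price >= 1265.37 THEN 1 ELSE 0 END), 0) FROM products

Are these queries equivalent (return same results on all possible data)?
Yes, equivalent

Both queries return: [(1,)]

Reason: COUNT with WHERE vs conditional SUM (COALESCE handles empty-table NULL)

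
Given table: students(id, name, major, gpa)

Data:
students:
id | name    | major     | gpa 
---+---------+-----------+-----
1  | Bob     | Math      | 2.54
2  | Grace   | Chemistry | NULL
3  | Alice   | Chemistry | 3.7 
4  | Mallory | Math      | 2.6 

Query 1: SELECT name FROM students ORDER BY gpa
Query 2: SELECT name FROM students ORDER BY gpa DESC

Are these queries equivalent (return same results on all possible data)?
No, not equivalent

Query 1 returns: [('Grace',), ('Bob',), ('Mallory',), ('Alice',)]
Query 2 returns: [('Alice',), ('Mallory',), ('Bob',), ('Grace',)]

Reason: ASC vs DESC gives opposite ordering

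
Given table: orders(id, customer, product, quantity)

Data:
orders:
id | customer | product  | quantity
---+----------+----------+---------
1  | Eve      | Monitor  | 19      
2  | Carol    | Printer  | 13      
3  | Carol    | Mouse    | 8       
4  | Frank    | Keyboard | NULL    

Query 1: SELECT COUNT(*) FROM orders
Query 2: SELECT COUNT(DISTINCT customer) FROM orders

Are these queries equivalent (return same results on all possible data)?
No, not equivalent

Query 1 returns: [(4,)]
Query 2 returns: [(3,)]

Reason: COUNT(*) counts rows, COUNT(DISTINCT customer) counts unique customers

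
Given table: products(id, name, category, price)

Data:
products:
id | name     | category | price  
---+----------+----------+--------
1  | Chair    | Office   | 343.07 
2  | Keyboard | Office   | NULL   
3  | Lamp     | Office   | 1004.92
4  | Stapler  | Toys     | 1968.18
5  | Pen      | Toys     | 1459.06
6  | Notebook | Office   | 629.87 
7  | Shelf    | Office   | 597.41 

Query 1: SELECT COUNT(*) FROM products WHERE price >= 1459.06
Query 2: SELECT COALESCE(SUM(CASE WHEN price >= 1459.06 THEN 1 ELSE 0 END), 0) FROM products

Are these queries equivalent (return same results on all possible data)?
Yes, equivalent

Both queries return: [(2,)]

Reason: COUNT with WHERE vs conditional SUM (COALESCE handles empty-table NULL)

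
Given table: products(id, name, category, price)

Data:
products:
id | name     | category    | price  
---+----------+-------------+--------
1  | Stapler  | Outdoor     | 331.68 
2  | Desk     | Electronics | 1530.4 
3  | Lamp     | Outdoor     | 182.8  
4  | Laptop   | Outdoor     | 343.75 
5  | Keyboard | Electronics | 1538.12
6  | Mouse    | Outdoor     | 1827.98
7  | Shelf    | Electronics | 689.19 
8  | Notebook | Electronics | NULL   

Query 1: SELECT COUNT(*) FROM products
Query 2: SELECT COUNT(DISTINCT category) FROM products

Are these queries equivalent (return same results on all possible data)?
No, not equivalent

Query 1 returns: [(8,)]
Query 2 returns: [(2,)]

Reason: COUNT(*) counts rows, COUNT(DISTINCT category) counts unique categorys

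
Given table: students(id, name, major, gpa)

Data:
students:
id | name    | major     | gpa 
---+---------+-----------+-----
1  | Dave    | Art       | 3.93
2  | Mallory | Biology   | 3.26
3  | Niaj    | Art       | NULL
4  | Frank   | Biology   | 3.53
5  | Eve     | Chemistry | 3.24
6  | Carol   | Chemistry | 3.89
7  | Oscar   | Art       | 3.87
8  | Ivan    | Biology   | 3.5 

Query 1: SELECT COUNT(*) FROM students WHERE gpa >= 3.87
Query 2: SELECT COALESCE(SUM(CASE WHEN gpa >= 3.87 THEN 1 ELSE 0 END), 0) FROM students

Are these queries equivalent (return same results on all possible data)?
Yes, equivalent

Both queries return: [(3,)]

Reason: COUNT with WHERE vs conditional SUM (COALESCE handles empty-table NULL)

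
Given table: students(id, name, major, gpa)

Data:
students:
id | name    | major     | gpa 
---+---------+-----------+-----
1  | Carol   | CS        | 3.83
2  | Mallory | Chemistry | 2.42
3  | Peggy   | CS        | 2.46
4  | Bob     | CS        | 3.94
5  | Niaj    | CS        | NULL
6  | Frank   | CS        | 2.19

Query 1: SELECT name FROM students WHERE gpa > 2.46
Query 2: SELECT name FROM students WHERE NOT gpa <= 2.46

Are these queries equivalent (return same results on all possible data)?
Yes, equivalent

Both queries return: [('Bob',), ('Carol',)]

Reason: Both filter gpa > 2.46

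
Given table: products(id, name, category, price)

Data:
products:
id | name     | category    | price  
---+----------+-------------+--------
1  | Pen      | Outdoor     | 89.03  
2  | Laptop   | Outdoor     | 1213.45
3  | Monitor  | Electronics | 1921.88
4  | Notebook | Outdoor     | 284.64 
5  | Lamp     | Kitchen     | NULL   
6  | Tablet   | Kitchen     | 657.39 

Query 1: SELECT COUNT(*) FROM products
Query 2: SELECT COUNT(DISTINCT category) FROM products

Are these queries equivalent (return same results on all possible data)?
No, not equivalent

Query 1 returns: [(6,)]
Query 2 returns: [(3,)]

Reason: COUNT(*) counts rows, COUNT(DISTINCT category) counts unique categorys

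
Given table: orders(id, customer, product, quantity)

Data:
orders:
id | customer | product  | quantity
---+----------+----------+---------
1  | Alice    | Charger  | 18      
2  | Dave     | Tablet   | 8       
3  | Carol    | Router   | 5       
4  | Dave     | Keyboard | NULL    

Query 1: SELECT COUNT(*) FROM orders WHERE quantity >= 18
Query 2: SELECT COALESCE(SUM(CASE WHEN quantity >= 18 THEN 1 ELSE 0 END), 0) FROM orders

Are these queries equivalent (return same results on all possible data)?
Yes, equivalent

Both queries return: [(1,)]

Reason: COUNT with WHERE vs conditional SUM (COALESCE handles empty-table NULL)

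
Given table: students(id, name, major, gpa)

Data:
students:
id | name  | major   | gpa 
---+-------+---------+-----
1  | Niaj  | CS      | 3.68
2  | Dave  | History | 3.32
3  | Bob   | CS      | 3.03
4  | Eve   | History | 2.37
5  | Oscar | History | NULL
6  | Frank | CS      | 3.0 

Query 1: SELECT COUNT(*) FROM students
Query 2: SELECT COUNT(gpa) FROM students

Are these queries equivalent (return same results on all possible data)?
No, not equivalent

Query 1 returns: [(6,)]
Query 2 returns: [(5,)]

Reason: COUNT(*) includes NULLs, COUNT(column) excludes them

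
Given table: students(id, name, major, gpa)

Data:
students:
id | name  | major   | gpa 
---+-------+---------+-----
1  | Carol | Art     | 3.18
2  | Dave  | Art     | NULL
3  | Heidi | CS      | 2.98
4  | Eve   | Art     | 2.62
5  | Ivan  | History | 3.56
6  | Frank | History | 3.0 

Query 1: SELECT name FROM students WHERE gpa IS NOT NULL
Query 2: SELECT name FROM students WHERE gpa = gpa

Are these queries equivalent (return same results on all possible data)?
Yes, equivalent

Both queries return: [('Carol',), ('Eve',), ('Frank',), ('Heidi',), ('Ivan',)]

Reason: IS NOT NULL vs self-equality (both exclude NULLs)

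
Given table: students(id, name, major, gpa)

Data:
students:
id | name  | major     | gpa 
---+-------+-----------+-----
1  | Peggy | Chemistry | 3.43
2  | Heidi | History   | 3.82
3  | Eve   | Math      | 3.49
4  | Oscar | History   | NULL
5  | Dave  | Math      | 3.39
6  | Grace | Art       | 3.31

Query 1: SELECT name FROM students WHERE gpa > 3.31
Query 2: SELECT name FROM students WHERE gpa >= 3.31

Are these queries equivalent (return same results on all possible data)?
No, not equivalent

Query 1 returns: [('Peggy',), ('Heidi',), ('Eve',), ('Dave',)]
Query 2 returns: [('Peggy',), ('Heidi',), ('Eve',), ('Dave',), ('Grace',)]

Reason: > vs >= gives different results when gpa = 3.31 exists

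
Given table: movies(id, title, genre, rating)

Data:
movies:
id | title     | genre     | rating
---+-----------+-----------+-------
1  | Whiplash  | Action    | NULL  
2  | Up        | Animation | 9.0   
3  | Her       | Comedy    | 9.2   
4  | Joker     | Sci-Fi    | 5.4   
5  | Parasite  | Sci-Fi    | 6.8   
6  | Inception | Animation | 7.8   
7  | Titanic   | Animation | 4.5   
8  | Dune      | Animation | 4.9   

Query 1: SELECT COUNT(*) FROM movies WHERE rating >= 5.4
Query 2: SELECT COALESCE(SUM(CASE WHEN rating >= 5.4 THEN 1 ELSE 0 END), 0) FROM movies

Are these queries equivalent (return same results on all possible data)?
Yes, equivalent

Both queries return: [(5,)]

Reason: COUNT with WHERE vs conditional SUM (COALESCE handles empty-table NULL)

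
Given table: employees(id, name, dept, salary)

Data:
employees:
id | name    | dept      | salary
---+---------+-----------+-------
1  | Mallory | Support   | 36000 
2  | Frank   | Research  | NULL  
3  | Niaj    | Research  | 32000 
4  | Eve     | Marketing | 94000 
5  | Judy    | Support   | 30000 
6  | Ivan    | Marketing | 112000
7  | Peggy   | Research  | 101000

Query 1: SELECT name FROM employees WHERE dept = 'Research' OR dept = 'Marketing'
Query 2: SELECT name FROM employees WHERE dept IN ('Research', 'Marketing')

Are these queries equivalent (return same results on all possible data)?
Yes, equivalent

Both queries return: [('Eve',), ('Frank',), ('Ivan',), ('Niaj',), ('Peggy',)]

Reason: OR vs IN are equivalent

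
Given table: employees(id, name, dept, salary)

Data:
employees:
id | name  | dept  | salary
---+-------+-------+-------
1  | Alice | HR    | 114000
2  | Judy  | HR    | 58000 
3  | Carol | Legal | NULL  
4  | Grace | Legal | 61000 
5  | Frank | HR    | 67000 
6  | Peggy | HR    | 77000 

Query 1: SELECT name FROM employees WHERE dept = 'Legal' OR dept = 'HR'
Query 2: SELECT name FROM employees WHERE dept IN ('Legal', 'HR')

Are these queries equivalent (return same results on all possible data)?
Yes, equivalent

Both queries return: [('Alice',), ('Carol',), ('Frank',), ('Grace',), ('Judy',), ('Peggy',)]

Reason: OR vs IN are equivalent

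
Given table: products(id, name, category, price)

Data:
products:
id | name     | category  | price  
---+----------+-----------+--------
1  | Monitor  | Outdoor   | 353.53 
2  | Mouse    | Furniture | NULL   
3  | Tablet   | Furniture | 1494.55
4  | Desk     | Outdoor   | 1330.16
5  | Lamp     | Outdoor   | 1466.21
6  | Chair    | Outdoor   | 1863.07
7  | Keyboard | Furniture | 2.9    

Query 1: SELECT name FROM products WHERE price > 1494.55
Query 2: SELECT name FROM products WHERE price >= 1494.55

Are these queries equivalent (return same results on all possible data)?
No, not equivalent

Query 1 returns: [('Chair',)]
Query 2 returns: [('Tablet',), ('Chair',)]

Reason: > vs >= gives different results when price = 1494.55 exists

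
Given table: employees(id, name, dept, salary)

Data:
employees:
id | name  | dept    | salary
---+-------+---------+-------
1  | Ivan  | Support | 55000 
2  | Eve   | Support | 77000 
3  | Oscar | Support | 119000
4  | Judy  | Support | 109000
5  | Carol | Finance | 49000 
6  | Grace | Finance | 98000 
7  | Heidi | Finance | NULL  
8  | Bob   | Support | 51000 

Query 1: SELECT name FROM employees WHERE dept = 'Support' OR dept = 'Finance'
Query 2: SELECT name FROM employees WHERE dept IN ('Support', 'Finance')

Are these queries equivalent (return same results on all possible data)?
Yes, equivalent

Both queries return: [('Bob',), ('Carol',), ('Eve',), ('Grace',), ('Heidi',), ('Ivan',), ('Judy',), ('Oscar',)]

Reason: OR vs IN are equivalent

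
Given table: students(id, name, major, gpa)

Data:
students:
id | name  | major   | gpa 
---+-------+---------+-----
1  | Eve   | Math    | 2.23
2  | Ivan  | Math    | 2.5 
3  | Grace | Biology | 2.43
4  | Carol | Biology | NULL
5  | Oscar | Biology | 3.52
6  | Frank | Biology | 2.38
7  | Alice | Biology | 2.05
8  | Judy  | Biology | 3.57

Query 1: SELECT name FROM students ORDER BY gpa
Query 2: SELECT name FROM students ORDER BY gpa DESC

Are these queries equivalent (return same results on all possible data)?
No, not equivalent

Query 1 returns: [('Carol',), ('Alice',), ('Eve',), ('Frank',), ('Grace',), ('Ivan',), ('Oscar',), ('Judy',)]
Query 2 returns: [('Judy',), ('Oscar',), ('Ivan',), ('Grace',), ('Frank',), ('Eve',), ('Alice',), ('Carol',)]

Reason: ASC vs DESC gives opposite ordering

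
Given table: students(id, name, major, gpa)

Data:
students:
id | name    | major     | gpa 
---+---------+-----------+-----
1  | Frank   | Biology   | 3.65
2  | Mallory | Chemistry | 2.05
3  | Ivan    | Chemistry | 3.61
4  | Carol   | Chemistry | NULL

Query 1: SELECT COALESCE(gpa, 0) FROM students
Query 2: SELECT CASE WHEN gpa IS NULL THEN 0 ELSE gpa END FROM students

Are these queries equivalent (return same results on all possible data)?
Yes, equivalent

Both queries return: [(0,), (2.05,), (3.61,), (3.65,)]

Reason: COALESCE vs CASE for NULL handling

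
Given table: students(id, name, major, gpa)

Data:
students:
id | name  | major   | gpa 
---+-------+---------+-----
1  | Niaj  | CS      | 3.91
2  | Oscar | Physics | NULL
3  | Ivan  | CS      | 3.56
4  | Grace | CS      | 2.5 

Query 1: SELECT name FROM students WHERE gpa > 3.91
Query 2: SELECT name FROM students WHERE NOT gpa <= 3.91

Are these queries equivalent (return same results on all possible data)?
Yes, equivalent

Both queries return: []

Reason: Both filter gpa > 3.91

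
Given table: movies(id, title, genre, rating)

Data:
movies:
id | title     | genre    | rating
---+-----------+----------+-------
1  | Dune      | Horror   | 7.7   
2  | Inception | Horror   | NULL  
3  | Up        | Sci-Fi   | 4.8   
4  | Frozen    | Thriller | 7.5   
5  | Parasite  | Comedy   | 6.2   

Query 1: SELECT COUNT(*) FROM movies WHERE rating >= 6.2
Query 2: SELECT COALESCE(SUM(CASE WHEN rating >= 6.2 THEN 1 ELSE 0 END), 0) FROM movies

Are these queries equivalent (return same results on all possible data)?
Yes, equivalent

Both queries return: [(3,)]

Reason: COUNT with WHERE vs conditional SUM (COALESCE handles empty-table NULL)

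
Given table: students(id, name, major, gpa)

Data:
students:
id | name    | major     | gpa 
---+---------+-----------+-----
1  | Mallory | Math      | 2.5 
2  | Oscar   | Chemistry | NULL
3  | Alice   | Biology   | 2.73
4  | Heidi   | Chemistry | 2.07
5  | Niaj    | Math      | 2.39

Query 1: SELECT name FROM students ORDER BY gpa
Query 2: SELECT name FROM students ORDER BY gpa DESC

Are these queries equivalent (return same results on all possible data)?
No, not equivalent

Query 1 returns: [('Oscar',), ('Heidi',), ('Niaj',), ('Mallory',), ('Alice',)]
Query 2 returns: [('Alice',), ('Mallory',), ('Niaj',), ('Heidi',), ('Oscar',)]

Reason: ASC vs DESC gives opposite ordering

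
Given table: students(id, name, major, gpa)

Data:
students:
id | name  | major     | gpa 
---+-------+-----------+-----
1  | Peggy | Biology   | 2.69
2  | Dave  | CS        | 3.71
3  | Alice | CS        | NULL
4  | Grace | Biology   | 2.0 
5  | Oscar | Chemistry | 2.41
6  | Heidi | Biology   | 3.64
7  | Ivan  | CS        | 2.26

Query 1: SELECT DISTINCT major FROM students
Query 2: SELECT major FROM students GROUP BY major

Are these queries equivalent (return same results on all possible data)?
Yes, equivalent

Both queries return: [('Biology',), ('CS',), ('Chemistry',)]

Reason: Both get unique majors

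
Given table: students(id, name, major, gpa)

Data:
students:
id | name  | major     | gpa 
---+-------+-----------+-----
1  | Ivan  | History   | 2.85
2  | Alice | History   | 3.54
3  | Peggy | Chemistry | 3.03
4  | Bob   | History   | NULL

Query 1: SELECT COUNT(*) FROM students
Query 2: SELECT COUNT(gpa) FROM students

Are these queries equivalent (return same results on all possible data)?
No, not equivalent

Query 1 returns: [(4,)]
Query 2 returns: [(3,)]

Reason: COUNT(*) includes NULLs, COUNT(column) excludes them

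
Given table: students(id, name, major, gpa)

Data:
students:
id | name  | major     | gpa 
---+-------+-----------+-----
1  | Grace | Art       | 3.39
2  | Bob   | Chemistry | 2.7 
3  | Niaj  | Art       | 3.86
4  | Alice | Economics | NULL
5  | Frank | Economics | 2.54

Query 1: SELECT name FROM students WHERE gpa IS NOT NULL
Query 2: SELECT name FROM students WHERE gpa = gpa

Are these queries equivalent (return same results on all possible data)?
Yes, equivalent

Both queries return: [('Bob',), ('Frank',), ('Grace',), ('Niaj',)]

Reason: IS NOT NULL vs self-equality (both exclude NULLs)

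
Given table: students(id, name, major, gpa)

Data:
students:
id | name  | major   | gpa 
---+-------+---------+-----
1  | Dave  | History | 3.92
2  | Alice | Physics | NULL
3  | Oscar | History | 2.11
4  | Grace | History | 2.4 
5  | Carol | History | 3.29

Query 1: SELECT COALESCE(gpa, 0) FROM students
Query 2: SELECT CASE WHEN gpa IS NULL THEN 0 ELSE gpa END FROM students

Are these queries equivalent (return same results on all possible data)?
Yes, equivalent

Both queries return: [(0,), (2.11,), (2.4,), (3.29,), (3.92,)]

Reason: COALESCE vs CASE for NULL handling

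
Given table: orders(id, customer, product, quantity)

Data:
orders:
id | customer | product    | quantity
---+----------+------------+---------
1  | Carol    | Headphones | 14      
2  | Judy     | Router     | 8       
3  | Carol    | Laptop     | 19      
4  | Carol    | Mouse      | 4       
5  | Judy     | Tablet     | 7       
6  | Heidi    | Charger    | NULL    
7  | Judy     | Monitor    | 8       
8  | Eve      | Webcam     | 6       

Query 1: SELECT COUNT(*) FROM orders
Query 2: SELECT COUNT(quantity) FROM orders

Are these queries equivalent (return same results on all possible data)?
No, not equivalent

Query 1 returns: [(8,)]
Query 2 returns: [(7,)]

Reason: COUNT(*) includes NULLs, COUNT(column) excludes them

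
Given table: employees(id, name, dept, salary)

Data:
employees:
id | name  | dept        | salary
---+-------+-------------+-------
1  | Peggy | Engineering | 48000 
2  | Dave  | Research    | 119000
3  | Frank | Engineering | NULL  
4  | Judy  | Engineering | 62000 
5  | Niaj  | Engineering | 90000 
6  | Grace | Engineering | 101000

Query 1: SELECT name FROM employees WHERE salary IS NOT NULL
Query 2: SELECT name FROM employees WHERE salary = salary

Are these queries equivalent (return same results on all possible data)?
Yes, equivalent

Both queries return: [('Dave',), ('Grace',), ('Judy',), ('Niaj',), ('Peggy',)]

Reason: IS NOT NULL vs self-equality (both exclude NULLs)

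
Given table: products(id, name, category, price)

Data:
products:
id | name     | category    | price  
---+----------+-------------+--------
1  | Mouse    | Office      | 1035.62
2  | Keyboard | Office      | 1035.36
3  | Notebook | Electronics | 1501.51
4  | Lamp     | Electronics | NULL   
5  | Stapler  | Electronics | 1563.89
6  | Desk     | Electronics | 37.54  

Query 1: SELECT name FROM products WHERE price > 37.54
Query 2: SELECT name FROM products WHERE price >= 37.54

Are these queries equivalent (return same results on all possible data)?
No, not equivalent

Query 1 returns: [('Mouse',), ('Keyboard',), ('Notebook',), ('Stapler',)]
Query 2 returns: [('Mouse',), ('Keyboard',), ('Notebook',), ('Stapler',), ('Desk',)]

Reason: > vs >= gives different results when price = 37.54 exists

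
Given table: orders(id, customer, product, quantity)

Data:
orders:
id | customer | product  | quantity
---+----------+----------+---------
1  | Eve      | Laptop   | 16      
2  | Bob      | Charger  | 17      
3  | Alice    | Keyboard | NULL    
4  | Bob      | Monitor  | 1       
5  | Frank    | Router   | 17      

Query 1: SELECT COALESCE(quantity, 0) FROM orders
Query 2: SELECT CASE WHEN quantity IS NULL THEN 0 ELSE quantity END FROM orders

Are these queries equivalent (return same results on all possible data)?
Yes, equivalent

Both queries return: [(0,), (1,), (16,), (17,), (17,)]

Reason: COALESCE vs CASE for NULL handling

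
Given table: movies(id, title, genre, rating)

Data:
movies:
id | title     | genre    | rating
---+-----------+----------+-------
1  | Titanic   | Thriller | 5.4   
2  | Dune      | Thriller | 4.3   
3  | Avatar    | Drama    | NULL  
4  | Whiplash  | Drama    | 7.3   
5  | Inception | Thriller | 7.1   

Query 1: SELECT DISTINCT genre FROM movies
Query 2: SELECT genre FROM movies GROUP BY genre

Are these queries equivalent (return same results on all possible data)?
Yes, equivalent

Both queries return: [('Drama',), ('Thriller',)]

Reason: Both get unique genres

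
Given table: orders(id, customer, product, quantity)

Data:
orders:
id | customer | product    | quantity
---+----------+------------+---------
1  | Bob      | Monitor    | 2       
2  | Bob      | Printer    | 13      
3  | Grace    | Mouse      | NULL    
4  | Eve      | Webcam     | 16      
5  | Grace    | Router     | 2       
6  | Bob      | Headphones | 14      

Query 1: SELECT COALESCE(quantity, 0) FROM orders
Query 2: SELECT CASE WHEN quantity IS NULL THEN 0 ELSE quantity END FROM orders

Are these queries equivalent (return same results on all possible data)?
Yes, equivalent

Both queries return: [(0,), (2,), (2,), (13,), (14,), (16,)]

Reason: COALESCE vs CASE for NULL handling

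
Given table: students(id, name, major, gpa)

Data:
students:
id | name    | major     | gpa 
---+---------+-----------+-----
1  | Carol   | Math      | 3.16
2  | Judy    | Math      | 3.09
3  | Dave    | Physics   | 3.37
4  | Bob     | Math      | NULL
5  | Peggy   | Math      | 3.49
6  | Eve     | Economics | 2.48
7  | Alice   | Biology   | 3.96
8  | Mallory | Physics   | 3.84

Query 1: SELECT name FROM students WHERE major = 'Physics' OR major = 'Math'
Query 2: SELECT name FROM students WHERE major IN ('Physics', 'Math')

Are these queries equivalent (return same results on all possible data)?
Yes, equivalent

Both queries return: [('Bob',), ('Carol',), ('Dave',), ('Judy',), ('Mallory',), ('Peggy',)]

Reason: OR vs IN are equivalent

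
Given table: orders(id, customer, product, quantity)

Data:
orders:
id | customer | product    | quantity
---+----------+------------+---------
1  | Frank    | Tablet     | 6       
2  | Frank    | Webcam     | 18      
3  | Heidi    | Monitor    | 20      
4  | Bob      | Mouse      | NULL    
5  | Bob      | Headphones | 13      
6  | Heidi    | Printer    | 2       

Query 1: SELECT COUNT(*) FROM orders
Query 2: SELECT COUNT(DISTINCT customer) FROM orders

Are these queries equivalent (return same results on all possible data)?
No, not equivalent

Query 1 returns: [(6,)]
Query 2 returns: [(3,)]

Reason: COUNT(*) counts rows, COUNT(DISTINCT customer) counts unique customers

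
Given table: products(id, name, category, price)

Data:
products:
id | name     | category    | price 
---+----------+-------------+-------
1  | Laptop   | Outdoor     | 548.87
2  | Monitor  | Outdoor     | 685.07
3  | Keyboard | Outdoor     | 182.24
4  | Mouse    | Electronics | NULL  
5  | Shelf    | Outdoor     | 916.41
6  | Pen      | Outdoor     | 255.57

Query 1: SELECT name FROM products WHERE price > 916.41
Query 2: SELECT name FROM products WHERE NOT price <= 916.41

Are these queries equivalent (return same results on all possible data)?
Yes, equivalent

Both queries return: []

Reason: Both filter price > 916.41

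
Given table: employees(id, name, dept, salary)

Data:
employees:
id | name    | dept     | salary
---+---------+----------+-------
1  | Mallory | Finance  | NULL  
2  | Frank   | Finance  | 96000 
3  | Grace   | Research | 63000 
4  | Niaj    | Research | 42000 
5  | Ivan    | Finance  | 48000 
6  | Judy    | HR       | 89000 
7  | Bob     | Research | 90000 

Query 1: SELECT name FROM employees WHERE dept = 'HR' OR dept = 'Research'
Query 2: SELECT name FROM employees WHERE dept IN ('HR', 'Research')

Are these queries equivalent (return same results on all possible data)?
Yes, equivalent

Both queries return: [('Bob',), ('Grace',), ('Judy',), ('Niaj',)]

Reason: OR vs IN are equivalent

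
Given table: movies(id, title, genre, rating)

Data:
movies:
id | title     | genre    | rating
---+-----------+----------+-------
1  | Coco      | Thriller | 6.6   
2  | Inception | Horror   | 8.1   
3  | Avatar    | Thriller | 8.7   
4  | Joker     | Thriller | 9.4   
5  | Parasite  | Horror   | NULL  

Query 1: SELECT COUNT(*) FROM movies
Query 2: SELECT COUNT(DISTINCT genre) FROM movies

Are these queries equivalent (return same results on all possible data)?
No, not equivalent

Query 1 returns: [(5,)]
Query 2 returns: [(2,)]

Reason: COUNT(*) counts rows, COUNT(DISTINCT genre) counts unique genres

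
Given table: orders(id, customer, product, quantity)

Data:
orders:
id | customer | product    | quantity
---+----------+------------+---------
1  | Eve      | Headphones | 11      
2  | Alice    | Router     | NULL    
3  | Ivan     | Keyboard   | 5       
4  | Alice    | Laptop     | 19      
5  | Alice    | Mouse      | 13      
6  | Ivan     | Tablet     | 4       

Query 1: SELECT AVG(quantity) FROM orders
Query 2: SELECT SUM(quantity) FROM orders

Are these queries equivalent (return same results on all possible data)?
No, not equivalent

Query 1 returns: [(10.4,)]
Query 2 returns: [(52,)]

Reason: AVG vs SUM give different aggregate values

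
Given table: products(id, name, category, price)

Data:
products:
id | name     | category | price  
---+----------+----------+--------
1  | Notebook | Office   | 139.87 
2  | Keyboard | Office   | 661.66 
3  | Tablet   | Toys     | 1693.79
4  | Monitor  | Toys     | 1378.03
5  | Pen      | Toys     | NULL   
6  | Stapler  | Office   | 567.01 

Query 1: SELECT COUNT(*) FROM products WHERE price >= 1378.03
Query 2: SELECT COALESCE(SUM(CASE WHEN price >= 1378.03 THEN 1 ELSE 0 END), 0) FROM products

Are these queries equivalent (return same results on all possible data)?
Yes, equivalent

Both queries return: [(2,)]

Reason: COUNT with WHERE vs conditional SUM (COALESCE handles empty-table NULL)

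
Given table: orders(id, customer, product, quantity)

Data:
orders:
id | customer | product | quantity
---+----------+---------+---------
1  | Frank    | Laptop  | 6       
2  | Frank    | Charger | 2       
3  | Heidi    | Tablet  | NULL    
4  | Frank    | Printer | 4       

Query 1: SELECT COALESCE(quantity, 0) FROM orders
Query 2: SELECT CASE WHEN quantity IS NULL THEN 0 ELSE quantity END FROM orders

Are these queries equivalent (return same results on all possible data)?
Yes, equivalent

Both queries return: [(0,), (2,), (4,), (6,)]

Reason: COALESCE vs CASE for NULL handling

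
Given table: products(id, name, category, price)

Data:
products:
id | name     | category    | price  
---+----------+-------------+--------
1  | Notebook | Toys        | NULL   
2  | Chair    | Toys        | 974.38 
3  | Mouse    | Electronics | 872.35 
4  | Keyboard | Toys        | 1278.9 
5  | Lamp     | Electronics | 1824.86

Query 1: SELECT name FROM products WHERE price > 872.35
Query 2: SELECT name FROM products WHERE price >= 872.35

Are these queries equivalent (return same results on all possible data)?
No, not equivalent

Query 1 returns: [('Chair',), ('Keyboard',), ('Lamp',)]
Query 2 returns: [('Chair',), ('Mouse',), ('Keyboard',), ('Lamp',)]

Reason: > vs >= gives different results when price = 872.35 exists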